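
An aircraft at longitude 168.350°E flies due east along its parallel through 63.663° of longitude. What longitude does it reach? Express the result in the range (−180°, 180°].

127.987°W

Start at +168.350°; shift +63.663° → +232.013°.
+232.013° lies outside (−180°, 180°]; subtract 360° → -127.987°.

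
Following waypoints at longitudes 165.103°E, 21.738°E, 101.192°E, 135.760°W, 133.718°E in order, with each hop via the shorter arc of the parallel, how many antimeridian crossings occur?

2

Leg 1: +165.103° → +21.738°, shortest Δλ = -143.365° (west) — does not cross 180°.
Leg 2: +21.738° → +101.192°, shortest Δλ = 79.454° (east) — does not cross 180°.
Leg 3: +101.192° → -135.760°, shortest Δλ = 123.048° (east) — crosses 180°.
Leg 4: -135.760° → +133.718°, shortest Δλ = -90.522° (west) — crosses 180°.
Total crossings: 2.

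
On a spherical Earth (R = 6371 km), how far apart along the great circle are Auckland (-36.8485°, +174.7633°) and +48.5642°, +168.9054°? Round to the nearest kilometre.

9515 km

Δλ = 168.9054 − 174.7633 = -5.8579°.
Δφ = 48.5642 − -36.8485 = 85.4127°.
a = sin²(Δφ/2) + cos φ₁ · cos φ₂ · sin²(Δλ/2) = 0.461394.
c = 2·atan2(√a, √(1−a)) = 1.49351 rad → d = 6371·c ≈ 9515.13 km.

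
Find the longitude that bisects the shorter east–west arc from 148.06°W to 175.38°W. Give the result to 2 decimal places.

Signed shortest Δλ from -148.06° to -175.38° is -27.32°.
Midpoint longitude = -148.06° + (-27.32°)/2 = -148.06° − 13.66° = -161.72°.

161.72°W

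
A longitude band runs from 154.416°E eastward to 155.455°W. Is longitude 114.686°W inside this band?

No

Band width going east from +154.416° to -155.455°: ((-155.455 − 154.416) mod 360) = 50.129°.
Offset of -114.686° east of the west edge: ((-114.686 − 154.416) mod 360) = 90.898°.
90.898° > 50.129° ⇒ outside.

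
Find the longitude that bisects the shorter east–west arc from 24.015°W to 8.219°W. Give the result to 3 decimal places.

16.117°W

Signed shortest Δλ from -24.015° to -8.219° is +15.796°.
Midpoint longitude = -24.015° + (+15.796°)/2 = -24.015° + 7.898° = -16.117°.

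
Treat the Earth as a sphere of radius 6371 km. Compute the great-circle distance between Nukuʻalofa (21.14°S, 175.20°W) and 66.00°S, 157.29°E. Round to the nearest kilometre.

5365 km

Δλ = 157.29 − -175.20 = 332.49°; wrapped into (−180°, 180°]: -27.51°.
Δφ = -66.00 − -21.14 = -44.86°.
a = sin²(Δφ/2) + cos φ₁ · cos φ₂ · sin²(Δλ/2) = 0.167031.
c = 2·atan2(√a, √(1−a)) = 0.84205 rad → d = 6371·c ≈ 5364.68 km.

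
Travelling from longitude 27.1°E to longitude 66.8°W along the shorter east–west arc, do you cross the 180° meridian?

No

Signed shortest Δλ = ((-66.8 − 27.1 + 180) mod 360) − 180 = -93.9°.
Going west by 93.9° from +27.1° reaches -66.8° without touching 180°.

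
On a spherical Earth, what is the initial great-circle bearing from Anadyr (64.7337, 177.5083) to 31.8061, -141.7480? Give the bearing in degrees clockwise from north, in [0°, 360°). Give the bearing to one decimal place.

122.8°

Δλ = -141.7480 − 177.5083 = -319.2563°; wrapped into (−180°, 180°]: 40.7437°.
θ = atan2( sin Δλ · cos φ₂ , cos φ₁ · sin φ₂ − sin φ₁ · cos φ₂ · cos Δλ )
  = atan2(0.55467, -0.35731) = 122.789° → normalised to [0°, 360°): 122.789°.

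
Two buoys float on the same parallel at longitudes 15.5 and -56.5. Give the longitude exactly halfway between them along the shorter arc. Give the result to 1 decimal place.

-20.5°

Signed shortest Δλ from +15.5° to -56.5° is -72.0°.
Midpoint longitude = +15.5° + (-72.0°)/2 = +15.5° − 36.0° = -20.5°.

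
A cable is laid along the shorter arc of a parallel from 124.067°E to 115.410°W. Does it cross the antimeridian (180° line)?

Naïve |-115.410 − 124.067| = 239.477° > 180°, so the shorter arc goes the other way round — across 180°.
Signed shortest Δλ = ((-115.410 − 124.067 + 180) mod 360) − 180 = 120.523°.
Going east by 120.523° from +124.067° passes through 180° before reaching -115.410°.

Yes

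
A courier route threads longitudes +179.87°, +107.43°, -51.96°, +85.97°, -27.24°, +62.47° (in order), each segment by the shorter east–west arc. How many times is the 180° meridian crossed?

Leg 1: +179.87° → +107.43°, shortest Δλ = -72.44° (west) — does not cross 180°.
Leg 2: +107.43° → -51.96°, shortest Δλ = -159.39° (west) — does not cross 180°.
Leg 3: -51.96° → +85.97°, shortest Δλ = 137.93° (east) — does not cross 180°.
Leg 4: +85.97° → -27.24°, shortest Δλ = -113.21° (west) — does not cross 180°.
Leg 5: -27.24° → +62.47°, shortest Δλ = 89.71° (east) — does not cross 180°.
Total crossings: 0.

0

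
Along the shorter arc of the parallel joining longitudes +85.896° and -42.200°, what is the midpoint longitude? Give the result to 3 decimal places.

Signed shortest Δλ from +85.896° to -42.200° is -128.096°.
Midpoint longitude = +85.896° + (-128.096°)/2 = +85.896° − 64.048° = +21.848°.

+21.848°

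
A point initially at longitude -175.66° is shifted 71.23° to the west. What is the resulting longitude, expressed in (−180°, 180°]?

Start at -175.66°; shift −71.23° → -246.89°.
-246.89° lies outside (−180°, 180°]; add 360° → +113.11°.

+113.11°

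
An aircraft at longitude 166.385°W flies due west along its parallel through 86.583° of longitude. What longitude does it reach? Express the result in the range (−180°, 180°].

107.032°E

Start at -166.385°; shift −86.583° → -252.968°.
-252.968° lies outside (−180°, 180°]; add 360° → +107.032°.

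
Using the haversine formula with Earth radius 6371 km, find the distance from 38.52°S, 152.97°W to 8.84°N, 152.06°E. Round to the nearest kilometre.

7743 km

Δλ = 152.06 − -152.97 = 305.03°; wrapped into (−180°, 180°]: -54.97°.
Δφ = 8.84 − -38.52 = 47.36°.
a = sin²(Δφ/2) + cos φ₁ · cos φ₂ · sin²(Δλ/2) = 0.325973.
c = 2·atan2(√a, √(1−a)) = 1.21530 rad → d = 6371·c ≈ 7742.68 km.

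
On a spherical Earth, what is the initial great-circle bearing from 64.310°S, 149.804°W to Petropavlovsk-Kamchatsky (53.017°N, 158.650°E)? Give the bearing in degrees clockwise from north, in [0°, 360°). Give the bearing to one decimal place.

Δλ = 158.650 − -149.804 = 308.454°; wrapped into (−180°, 180°]: -51.546°.
θ = atan2( sin Δλ · cos φ₂ , cos φ₁ · sin φ₂ − sin φ₁ · cos φ₂ · cos Δλ )
  = atan2(-0.47110, 0.68342) = -34.580° → normalised to [0°, 360°): 325.420°.

325.4°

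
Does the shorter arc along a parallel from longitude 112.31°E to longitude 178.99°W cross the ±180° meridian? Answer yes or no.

Yes

Naïve |-178.99 − 112.31| = 291.3° > 180°, so the shorter arc goes the other way round — across 180°.
Signed shortest Δλ = ((-178.99 − 112.31 + 180) mod 360) − 180 = 68.7°.
Going east by 68.7° from +112.31° passes through 180° before reaching -178.99°.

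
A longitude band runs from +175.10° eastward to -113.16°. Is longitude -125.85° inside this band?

Band width going east from +175.10° to -113.16°: ((-113.16 − 175.10) mod 360) = 71.74°.
Offset of -125.85° east of the west edge: ((-125.85 − 175.10) mod 360) = 59.05°.
59.05° ≤ 71.74° ⇒ inside.

Yes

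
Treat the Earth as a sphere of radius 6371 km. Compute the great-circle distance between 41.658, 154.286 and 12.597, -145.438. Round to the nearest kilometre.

6624 km

Δλ = -145.438 − 154.286 = -299.724°; wrapped into (−180°, 180°]: 60.276°.
Δφ = 12.597 − 41.658 = -29.061°.
a = sin²(Δφ/2) + cos φ₁ · cos φ₂ · sin²(Δλ/2) = 0.246757.
c = 2·atan2(√a, √(1−a)) = 1.03969 rad → d = 6371·c ≈ 6623.87 km.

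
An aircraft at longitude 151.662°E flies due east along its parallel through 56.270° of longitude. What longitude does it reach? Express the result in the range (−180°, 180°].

152.068°W

Start at +151.662°; shift +56.270° → +207.932°.
+207.932° lies outside (−180°, 180°]; subtract 360° → -152.068°.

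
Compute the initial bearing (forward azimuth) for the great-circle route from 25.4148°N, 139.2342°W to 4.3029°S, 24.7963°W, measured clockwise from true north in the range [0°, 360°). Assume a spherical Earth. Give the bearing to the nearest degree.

Δλ = -24.7963 − -139.2342 = 114.4379°.
θ = atan2( sin Δλ · cos φ₂ , cos φ₁ · sin φ₂ − sin φ₁ · cos φ₂ · cos Δλ )
  = atan2(0.90784, 0.10928) = 83.136° → normalised to [0°, 360°): 83.136°.

83°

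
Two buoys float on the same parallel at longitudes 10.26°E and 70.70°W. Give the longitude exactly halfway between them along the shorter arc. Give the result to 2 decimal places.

Signed shortest Δλ from +10.26° to -70.70° is -80.96°.
Midpoint longitude = +10.26° + (-80.96°)/2 = +10.26° − 40.48° = -30.22°.

30.22°W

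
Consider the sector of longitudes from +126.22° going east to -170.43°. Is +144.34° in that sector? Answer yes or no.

Band width going east from +126.22° to -170.43°: ((-170.43 − 126.22) mod 360) = 63.35°.
Offset of +144.34° east of the west edge: ((144.34 − 126.22) mod 360) = 18.12°.
18.12° ≤ 63.35° ⇒ inside.

Yes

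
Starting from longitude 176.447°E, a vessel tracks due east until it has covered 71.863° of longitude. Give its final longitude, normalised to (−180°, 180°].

Start at +176.447°; shift +71.863° → +248.310°.
+248.310° lies outside (−180°, 180°]; subtract 360° → -111.690°.

111.690°W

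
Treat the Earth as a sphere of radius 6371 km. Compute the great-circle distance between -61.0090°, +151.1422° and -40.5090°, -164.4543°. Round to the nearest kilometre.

Δλ = -164.4543 − 151.1422 = -315.5965°; wrapped into (−180°, 180°]: 44.4035°.
Δφ = -40.5090 − -61.0090 = 20.5000°.
a = sin²(Δφ/2) + cos φ₁ · cos φ₂ · sin²(Δλ/2) = 0.084280.
c = 2·atan2(√a, √(1−a)) = 0.58910 rad → d = 6371·c ≈ 3753.17 km.

3753 km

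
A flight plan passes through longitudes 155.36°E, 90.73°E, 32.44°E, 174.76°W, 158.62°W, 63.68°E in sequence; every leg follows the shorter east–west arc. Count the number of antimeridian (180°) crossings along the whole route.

2

Leg 1: +155.36° → +90.73°, shortest Δλ = -64.63° (west) — does not cross 180°.
Leg 2: +90.73° → +32.44°, shortest Δλ = -58.29° (west) — does not cross 180°.
Leg 3: +32.44° → -174.76°, shortest Δλ = 152.8° (east) — crosses 180°.
Leg 4: -174.76° → -158.62°, shortest Δλ = 16.14° (east) — does not cross 180°.
Leg 5: -158.62° → +63.68°, shortest Δλ = -137.7° (west) — crosses 180°.
Total crossings: 2.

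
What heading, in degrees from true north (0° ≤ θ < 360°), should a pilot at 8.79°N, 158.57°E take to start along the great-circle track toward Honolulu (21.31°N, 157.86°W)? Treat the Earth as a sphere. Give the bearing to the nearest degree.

Δλ = -157.86 − 158.57 = -316.43°; wrapped into (−180°, 180°]: 43.57°.
θ = atan2( sin Δλ · cos φ₂ , cos φ₁ · sin φ₂ − sin φ₁ · cos φ₂ · cos Δλ )
  = atan2(0.64212, 0.25600) = 68.264° → normalised to [0°, 360°): 68.264°.

68°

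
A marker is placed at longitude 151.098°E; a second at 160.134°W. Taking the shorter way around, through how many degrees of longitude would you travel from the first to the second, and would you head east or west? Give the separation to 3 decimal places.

Raw difference: -160.134 − 151.098 = -311.232°.
Normalise into (−180°, 180°]: -311.232° + 360° = 48.768°.
Positive ⇒ the second point lies to the east; separation 48.768°.

48.768° east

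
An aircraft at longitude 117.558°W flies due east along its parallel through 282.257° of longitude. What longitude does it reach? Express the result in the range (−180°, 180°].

164.699°E

Start at -117.558°; shift +282.257° → +164.699°.
+164.699° already lies in (−180°, 180°].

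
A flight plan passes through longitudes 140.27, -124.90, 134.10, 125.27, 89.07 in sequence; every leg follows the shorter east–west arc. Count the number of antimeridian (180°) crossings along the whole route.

2

Leg 1: +140.27° → -124.90°, shortest Δλ = 94.83° (east) — crosses 180°.
Leg 2: -124.90° → +134.10°, shortest Δλ = -101.0° (west) — crosses 180°.
Leg 3: +134.10° → +125.27°, shortest Δλ = -8.83° (west) — does not cross 180°.
Leg 4: +125.27° → +89.07°, shortest Δλ = -36.2° (west) — does not cross 180°.
Total crossings: 2.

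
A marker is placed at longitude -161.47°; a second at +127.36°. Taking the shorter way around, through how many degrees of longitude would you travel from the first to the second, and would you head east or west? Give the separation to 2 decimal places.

Raw difference: 127.36 − -161.47 = 288.83°.
Normalise into (−180°, 180°]: 288.83° − 360° = -71.17°.
Negative ⇒ the second point lies to the west; separation 71.17°.

71.17° west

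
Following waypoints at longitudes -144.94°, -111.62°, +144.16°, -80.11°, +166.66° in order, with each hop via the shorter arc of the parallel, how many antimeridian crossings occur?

3

Leg 1: -144.94° → -111.62°, shortest Δλ = 33.32° (east) — does not cross 180°.
Leg 2: -111.62° → +144.16°, shortest Δλ = -104.22° (west) — crosses 180°.
Leg 3: +144.16° → -80.11°, shortest Δλ = 135.73° (east) — crosses 180°.
Leg 4: -80.11° → +166.66°, shortest Δλ = -113.23° (west) — crosses 180°.
Total crossings: 3.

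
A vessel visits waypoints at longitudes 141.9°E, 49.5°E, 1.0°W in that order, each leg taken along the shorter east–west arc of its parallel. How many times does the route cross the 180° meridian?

0

Leg 1: +141.9° → +49.5°, shortest Δλ = -92.4° (west) — does not cross 180°.
Leg 2: +49.5° → -1.0°, shortest Δλ = -50.5° (west) — does not cross 180°.
Total crossings: 0.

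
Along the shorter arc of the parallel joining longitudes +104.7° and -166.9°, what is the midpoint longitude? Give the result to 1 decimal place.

+148.9°

Signed shortest Δλ from +104.7° to -166.9° is +88.4°.
Midpoint longitude = +104.7° + (+88.4°)/2 = +104.7° + 44.2° = +148.9°.
(The naïve average (+104.7 + -166.9)/2 = -31.1° is on the wrong side of the globe.)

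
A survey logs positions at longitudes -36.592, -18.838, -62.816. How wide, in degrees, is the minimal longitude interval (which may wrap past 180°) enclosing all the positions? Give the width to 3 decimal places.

Sort the longitudes: -62.816°, -36.592°, -18.838°.
Eastward gaps between consecutive values (wrapping around): 26.224°, 17.754°, 316.022°.
Largest gap = 316.022° ⇒ minimal covering band is its complement: 360° − 316.022° = 43.978°.
Band runs from -62.816° eastward to -18.838°.

43.978°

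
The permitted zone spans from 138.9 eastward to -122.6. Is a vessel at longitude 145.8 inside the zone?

Yes

Band width going east from +138.9° to -122.6°: ((-122.6 − 138.9) mod 360) = 98.5°.
Offset of +145.8° east of the west edge: ((145.8 − 138.9) mod 360) = 6.9°.
6.9° ≤ 98.5° ⇒ inside.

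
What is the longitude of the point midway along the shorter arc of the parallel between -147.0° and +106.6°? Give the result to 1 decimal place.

Signed shortest Δλ from -147.0° to +106.6° is -106.4°.
Midpoint longitude = -147.0° + (-106.4°)/2 = -147.0° − 53.2° = -200.2°.
Normalise into (−180°, 180°]: +159.8°.
(The naïve average (-147.0 + +106.6)/2 = -20.2° is on the wrong side of the globe.)

+159.8°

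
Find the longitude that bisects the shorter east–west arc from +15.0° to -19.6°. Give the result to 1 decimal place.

Signed shortest Δλ from +15.0° to -19.6° is -34.6°.
Midpoint longitude = +15.0° + (-34.6°)/2 = +15.0° − 17.3° = -2.3°.

-2.3°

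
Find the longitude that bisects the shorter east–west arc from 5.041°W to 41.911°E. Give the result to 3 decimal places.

Signed shortest Δλ from -5.041° to +41.911° is +46.952°.
Midpoint longitude = -5.041° + (+46.952°)/2 = -5.041° + 23.476° = +18.435°.

18.435°E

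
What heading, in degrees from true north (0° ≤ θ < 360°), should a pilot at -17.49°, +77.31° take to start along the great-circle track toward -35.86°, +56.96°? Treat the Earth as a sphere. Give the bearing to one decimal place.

Δλ = 56.96 − 77.31 = -20.35°.
θ = atan2( sin Δλ · cos φ₂ , cos φ₁ · sin φ₂ − sin φ₁ · cos φ₂ · cos Δλ )
  = atan2(-0.28184, -0.33035) = -139.531° → normalised to [0°, 360°): 220.469°.

220.5°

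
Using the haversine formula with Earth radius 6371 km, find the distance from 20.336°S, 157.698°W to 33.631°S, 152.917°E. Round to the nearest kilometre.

Δλ = 152.917 − -157.698 = 310.615°; wrapped into (−180°, 180°]: -49.385°.
Δφ = -33.631 − -20.336 = -13.295°.
a = sin²(Δφ/2) + cos φ₁ · cos φ₂ · sin²(Δλ/2) = 0.149648.
c = 2·atan2(√a, √(1−a)) = 0.79441 rad → d = 6371·c ≈ 5061.20 km.

5061 km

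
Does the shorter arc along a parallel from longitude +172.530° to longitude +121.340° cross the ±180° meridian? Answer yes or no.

Signed shortest Δλ = ((121.340 − 172.530 + 180) mod 360) − 180 = -51.19°.
Going west by 51.19° from +172.530° reaches +121.340° without touching 180°.

No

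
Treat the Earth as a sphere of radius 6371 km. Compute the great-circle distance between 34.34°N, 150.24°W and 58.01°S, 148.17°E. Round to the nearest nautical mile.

6345 nmi

Δλ = 148.17 − -150.24 = 298.41°; wrapped into (−180°, 180°]: -61.59°.
Δφ = -58.01 − 34.34 = -92.35°.
a = sin²(Δφ/2) + cos φ₁ · cos φ₂ · sin²(Δλ/2) = 0.635158.
c = 2·atan2(√a, √(1−a)) = 1.84452 rad → d = 6371·c ≈ 11751.43 km ≈ 6345.26 nmi.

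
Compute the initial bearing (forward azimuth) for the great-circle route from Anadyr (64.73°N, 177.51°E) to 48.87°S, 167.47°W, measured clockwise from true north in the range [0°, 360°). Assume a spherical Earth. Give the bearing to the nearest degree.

169°

Δλ = -167.47 − 177.51 = -344.98°; wrapped into (−180°, 180°]: 15.02°.
θ = atan2( sin Δλ · cos φ₂ , cos φ₁ · sin φ₂ − sin φ₁ · cos φ₂ · cos Δλ )
  = atan2(0.17047, -0.89604) = 169.229° → normalised to [0°, 360°): 169.229°.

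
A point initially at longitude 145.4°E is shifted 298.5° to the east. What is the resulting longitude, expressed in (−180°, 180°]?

Start at +145.4°; shift +298.5° → +443.9°.
+443.9° lies outside (−180°, 180°]; subtract 360° → +83.9°.

83.9°E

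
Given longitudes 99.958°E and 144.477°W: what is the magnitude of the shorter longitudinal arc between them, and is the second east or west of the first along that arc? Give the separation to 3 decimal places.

115.565° east

Raw difference: -144.477 − 99.958 = -244.435°.
Normalise into (−180°, 180°]: -244.435° + 360° = 115.565°.
Positive ⇒ the second point lies to the east; separation 115.565°.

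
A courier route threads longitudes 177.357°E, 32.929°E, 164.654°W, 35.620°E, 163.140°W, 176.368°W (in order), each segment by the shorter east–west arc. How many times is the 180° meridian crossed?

Leg 1: +177.357° → +32.929°, shortest Δλ = -144.428° (west) — does not cross 180°.
Leg 2: +32.929° → -164.654°, shortest Δλ = 162.417° (east) — crosses 180°.
Leg 3: -164.654° → +35.620°, shortest Δλ = -159.726° (west) — crosses 180°.
Leg 4: +35.620° → -163.140°, shortest Δλ = 161.24° (east) — crosses 180°.
Leg 5: -163.140° → -176.368°, shortest Δλ = -13.228° (west) — does not cross 180°.
Total crossings: 3.

3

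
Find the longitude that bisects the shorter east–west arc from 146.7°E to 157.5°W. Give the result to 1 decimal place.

174.6°E

Signed shortest Δλ from +146.7° to -157.5° is +55.8°.
Midpoint longitude = +146.7° + (+55.8°)/2 = +146.7° + 27.9° = +174.6°.
(The naïve average (+146.7 + -157.5)/2 = -5.4° is on the wrong side of the globe.)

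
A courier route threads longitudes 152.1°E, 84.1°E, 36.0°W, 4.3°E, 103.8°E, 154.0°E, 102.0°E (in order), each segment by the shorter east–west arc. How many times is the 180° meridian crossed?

0

Leg 1: +152.1° → +84.1°, shortest Δλ = -68.0° (west) — does not cross 180°.
Leg 2: +84.1° → -36.0°, shortest Δλ = -120.1° (west) — does not cross 180°.
Leg 3: -36.0° → +4.3°, shortest Δλ = 40.3° (east) — does not cross 180°.
Leg 4: +4.3° → +103.8°, shortest Δλ = 99.5° (east) — does not cross 180°.
Leg 5: +103.8° → +154.0°, shortest Δλ = 50.2° (east) — does not cross 180°.
Leg 6: +154.0° → +102.0°, shortest Δλ = -52.0° (west) — does not cross 180°.
Total crossings: 0.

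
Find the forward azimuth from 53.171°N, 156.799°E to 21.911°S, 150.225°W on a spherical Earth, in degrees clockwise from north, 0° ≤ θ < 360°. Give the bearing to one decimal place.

132.2°

Δλ = -150.225 − 156.799 = -307.024°; wrapped into (−180°, 180°]: 52.976°.
θ = atan2( sin Δλ · cos φ₂ , cos φ₁ · sin φ₂ − sin φ₁ · cos φ₂ · cos Δλ )
  = atan2(0.74071, -0.67085) = 132.167° → normalised to [0°, 360°): 132.167°.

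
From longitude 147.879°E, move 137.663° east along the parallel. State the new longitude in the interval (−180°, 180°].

74.458°W

Start at +147.879°; shift +137.663° → +285.542°.
+285.542° lies outside (−180°, 180°]; subtract 360° → -74.458°.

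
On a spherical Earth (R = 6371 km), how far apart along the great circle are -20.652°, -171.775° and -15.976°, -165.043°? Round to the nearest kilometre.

880 km

Δλ = -165.043 − -171.775 = 6.732°.
Δφ = -15.976 − -20.652 = 4.676°.
a = sin²(Δφ/2) + cos φ₁ · cos φ₂ · sin²(Δλ/2) = 0.004765.
c = 2·atan2(√a, √(1−a)) = 0.13817 rad → d = 6371·c ≈ 880.30 km.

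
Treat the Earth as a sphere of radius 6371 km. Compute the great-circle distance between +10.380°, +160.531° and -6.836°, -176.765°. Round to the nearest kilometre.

Δλ = -176.765 − 160.531 = -337.296°; wrapped into (−180°, 180°]: 22.704°.
Δφ = -6.836 − 10.380 = -17.216°.
a = sin²(Δφ/2) + cos φ₁ · cos φ₂ · sin²(Δλ/2) = 0.060242.
c = 2·atan2(√a, √(1−a)) = 0.49595 rad → d = 6371·c ≈ 3159.70 km.

3160 km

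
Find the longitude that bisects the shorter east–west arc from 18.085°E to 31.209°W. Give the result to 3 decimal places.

Signed shortest Δλ from +18.085° to -31.209° is -49.294°.
Midpoint longitude = +18.085° + (-49.294°)/2 = +18.085° − 24.647° = -6.562°.

6.562°W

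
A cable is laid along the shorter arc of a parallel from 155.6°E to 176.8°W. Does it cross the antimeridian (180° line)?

Yes

Naïve |-176.8 − 155.6| = 332.4° > 180°, so the shorter arc goes the other way round — across 180°.
Signed shortest Δλ = ((-176.8 − 155.6 + 180) mod 360) − 180 = 27.6°.
Going east by 27.6° from +155.6° passes through 180° before reaching -176.8°.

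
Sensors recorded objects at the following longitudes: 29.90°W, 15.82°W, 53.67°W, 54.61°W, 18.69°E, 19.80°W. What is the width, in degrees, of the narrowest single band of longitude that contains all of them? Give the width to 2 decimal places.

Sort the longitudes: -54.61°, -53.67°, -29.90°, -19.80°, -15.82°, +18.69°.
Eastward gaps between consecutive values (wrapping around): 0.94°, 23.77°, 10.10°, 3.98°, 34.51°, 286.70°.
Largest gap = 286.70° ⇒ minimal covering band is its complement: 360° − 286.70° = 73.30°.
Band runs from -54.61° eastward to +18.69°.

73.30°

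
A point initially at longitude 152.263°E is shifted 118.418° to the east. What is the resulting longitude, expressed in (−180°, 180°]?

89.319°W

Start at +152.263°; shift +118.418° → +270.681°.
+270.681° lies outside (−180°, 180°]; subtract 360° → -89.319°.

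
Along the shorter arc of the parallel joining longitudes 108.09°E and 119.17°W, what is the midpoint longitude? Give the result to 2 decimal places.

Signed shortest Δλ from +108.09° to -119.17° is +132.74°.
Midpoint longitude = +108.09° + (+132.74°)/2 = +108.09° + 66.37° = +174.46°.
(The naïve average (+108.09 + -119.17)/2 = -5.54° is on the wrong side of the globe.)

174.46°E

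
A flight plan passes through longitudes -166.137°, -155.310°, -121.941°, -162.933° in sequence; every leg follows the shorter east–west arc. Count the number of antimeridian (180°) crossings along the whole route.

0

Leg 1: -166.137° → -155.310°, shortest Δλ = 10.827° (east) — does not cross 180°.
Leg 2: -155.310° → -121.941°, shortest Δλ = 33.369° (east) — does not cross 180°.
Leg 3: -121.941° → -162.933°, shortest Δλ = -40.992° (west) — does not cross 180°.
Total crossings: 0.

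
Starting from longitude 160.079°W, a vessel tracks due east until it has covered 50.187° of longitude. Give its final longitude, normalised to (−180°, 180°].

Start at -160.079°; shift +50.187° → -109.892°.
-109.892° already lies in (−180°, 180°].

109.892°W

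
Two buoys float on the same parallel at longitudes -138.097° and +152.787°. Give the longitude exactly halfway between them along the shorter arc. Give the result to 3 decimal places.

Signed shortest Δλ from -138.097° to +152.787° is -69.116°.
Midpoint longitude = -138.097° + (-69.116°)/2 = -138.097° − 34.558° = -172.655°.
(The naïve average (-138.097 + +152.787)/2 = 7.345° is on the wrong side of the globe.)

-172.655°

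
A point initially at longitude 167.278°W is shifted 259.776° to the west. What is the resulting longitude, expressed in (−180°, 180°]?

Start at -167.278°; shift −259.776° → -427.054°.
-427.054° lies outside (−180°, 180°]; add 360° → -67.054°.

67.054°W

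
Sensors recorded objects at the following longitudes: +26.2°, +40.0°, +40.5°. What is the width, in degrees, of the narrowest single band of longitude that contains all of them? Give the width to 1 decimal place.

14.3°

Sort the longitudes: +26.2°, +40.0°, +40.5°.
Eastward gaps between consecutive values (wrapping around): 13.8°, 0.5°, 345.7°.
Largest gap = 345.7° ⇒ minimal covering band is its complement: 360° − 345.7° = 14.3°.
Band runs from +26.2° eastward to +40.5°.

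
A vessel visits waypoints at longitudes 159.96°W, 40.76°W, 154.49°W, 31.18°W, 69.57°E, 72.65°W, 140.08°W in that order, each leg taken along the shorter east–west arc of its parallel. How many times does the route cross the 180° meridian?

Leg 1: -159.96° → -40.76°, shortest Δλ = 119.2° (east) — does not cross 180°.
Leg 2: -40.76° → -154.49°, shortest Δλ = -113.73° (west) — does not cross 180°.
Leg 3: -154.49° → -31.18°, shortest Δλ = 123.31° (east) — does not cross 180°.
Leg 4: -31.18° → +69.57°, shortest Δλ = 100.75° (east) — does not cross 180°.
Leg 5: +69.57° → -72.65°, shortest Δλ = -142.22° (west) — does not cross 180°.
Leg 6: -72.65° → -140.08°, shortest Δλ = -67.43° (west) — does not cross 180°.
Total crossings: 0.

0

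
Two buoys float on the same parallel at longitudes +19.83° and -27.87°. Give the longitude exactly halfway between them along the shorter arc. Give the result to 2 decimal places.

-4.02°

Signed shortest Δλ from +19.83° to -27.87° is -47.70°.
Midpoint longitude = +19.83° + (-47.70°)/2 = +19.83° − 23.85° = -4.02°.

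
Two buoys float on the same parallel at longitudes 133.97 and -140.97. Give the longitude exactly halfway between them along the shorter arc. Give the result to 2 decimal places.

+176.50°

Signed shortest Δλ from +133.97° to -140.97° is +85.06°.
Midpoint longitude = +133.97° + (+85.06°)/2 = +133.97° + 42.53° = +176.50°.
(The naïve average (+133.97 + -140.97)/2 = -3.5° is on the wrong side of the globe.)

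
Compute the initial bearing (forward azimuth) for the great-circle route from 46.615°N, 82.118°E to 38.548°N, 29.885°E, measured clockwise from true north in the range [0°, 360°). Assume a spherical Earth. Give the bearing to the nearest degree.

277°

Δλ = 29.885 − 82.118 = -52.233°.
θ = atan2( sin Δλ · cos φ₂ , cos φ₁ · sin φ₂ − sin φ₁ · cos φ₂ · cos Δλ )
  = atan2(-0.61825, 0.07995) = -82.632° → normalised to [0°, 360°): 277.368°.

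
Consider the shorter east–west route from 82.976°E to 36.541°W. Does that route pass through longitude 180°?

Signed shortest Δλ = ((-36.541 − 82.976 + 180) mod 360) − 180 = -119.517°.
Going west by 119.517° from +82.976° reaches -36.541° without touching 180°.

No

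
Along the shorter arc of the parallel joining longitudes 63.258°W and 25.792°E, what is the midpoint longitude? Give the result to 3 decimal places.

18.733°W

Signed shortest Δλ from -63.258° to +25.792° is +89.050°.
Midpoint longitude = -63.258° + (+89.050°)/2 = -63.258° + 44.525° = -18.733°.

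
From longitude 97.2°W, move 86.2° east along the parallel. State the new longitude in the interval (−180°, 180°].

Start at -97.2°; shift +86.2° → -11.0°.
-11.0° already lies in (−180°, 180°].

11.0°W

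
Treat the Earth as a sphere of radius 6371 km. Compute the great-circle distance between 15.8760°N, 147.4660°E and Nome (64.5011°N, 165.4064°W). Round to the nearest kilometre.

Δλ = -165.4064 − 147.4660 = -312.8724°; wrapped into (−180°, 180°]: 47.1276°.
Δφ = 64.5011 − 15.8760 = 48.6251°.
a = sin²(Δφ/2) + cos φ₁ · cos φ₂ · sin²(Δλ/2) = 0.235684.
c = 2·atan2(√a, √(1−a)) = 1.01381 rad → d = 6371·c ≈ 6458.97 km.

6459 km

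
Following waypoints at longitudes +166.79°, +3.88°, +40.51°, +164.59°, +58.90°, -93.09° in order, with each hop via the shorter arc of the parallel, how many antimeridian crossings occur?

0

Leg 1: +166.79° → +3.88°, shortest Δλ = -162.91° (west) — does not cross 180°.
Leg 2: +3.88° → +40.51°, shortest Δλ = 36.63° (east) — does not cross 180°.
Leg 3: +40.51° → +164.59°, shortest Δλ = 124.08° (east) — does not cross 180°.
Leg 4: +164.59° → +58.90°, shortest Δλ = -105.69° (west) — does not cross 180°.
Leg 5: +58.90° → -93.09°, shortest Δλ = -151.99° (west) — does not cross 180°.
Total crossings: 0.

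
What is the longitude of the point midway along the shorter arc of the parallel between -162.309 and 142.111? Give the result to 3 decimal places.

+169.901°

Signed shortest Δλ from -162.309° to +142.111° is -55.580°.
Midpoint longitude = -162.309° + (-55.580°)/2 = -162.309° − 27.790° = -190.099°.
Normalise into (−180°, 180°]: +169.901°.
(The naïve average (-162.309 + +142.111)/2 = -10.099° is on the wrong side of the globe.)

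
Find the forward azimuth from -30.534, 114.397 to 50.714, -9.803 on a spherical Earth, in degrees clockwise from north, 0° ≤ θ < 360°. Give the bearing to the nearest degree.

Δλ = -9.803 − 114.397 = -124.200°.
θ = atan2( sin Δλ · cos φ₂ , cos φ₁ · sin φ₂ − sin φ₁ · cos φ₂ · cos Δλ )
  = atan2(-0.52370, 0.48585) = -47.147° → normalised to [0°, 360°): 312.853°.

313°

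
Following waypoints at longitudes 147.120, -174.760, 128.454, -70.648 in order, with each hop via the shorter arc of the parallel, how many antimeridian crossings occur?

3

Leg 1: +147.120° → -174.760°, shortest Δλ = 38.12° (east) — crosses 180°.
Leg 2: -174.760° → +128.454°, shortest Δλ = -56.786° (west) — crosses 180°.
Leg 3: +128.454° → -70.648°, shortest Δλ = 160.898° (east) — crosses 180°.
Total crossings: 3.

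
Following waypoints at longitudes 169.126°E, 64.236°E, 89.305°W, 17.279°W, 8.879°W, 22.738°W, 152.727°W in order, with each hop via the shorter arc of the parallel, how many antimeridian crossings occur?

Leg 1: +169.126° → +64.236°, shortest Δλ = -104.89° (west) — does not cross 180°.
Leg 2: +64.236° → -89.305°, shortest Δλ = -153.541° (west) — does not cross 180°.
Leg 3: -89.305° → -17.279°, shortest Δλ = 72.026° (east) — does not cross 180°.
Leg 4: -17.279° → -8.879°, shortest Δλ = 8.4° (east) — does not cross 180°.
Leg 5: -8.879° → -22.738°, shortest Δλ = -13.859° (west) — does not cross 180°.
Leg 6: -22.738° → -152.727°, shortest Δλ = -129.989° (west) — does not cross 180°.
Total crossings: 0.

0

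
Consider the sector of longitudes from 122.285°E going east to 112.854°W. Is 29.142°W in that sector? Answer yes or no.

Band width going east from +122.285° to -112.854°: ((-112.854 − 122.285) mod 360) = 124.861°.
Offset of -29.142° east of the west edge: ((-29.142 − 122.285) mod 360) = 208.573°.
208.573° > 124.861° ⇒ outside.

No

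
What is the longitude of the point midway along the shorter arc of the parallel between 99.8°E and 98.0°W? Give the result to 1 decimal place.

Signed shortest Δλ from +99.8° to -98.0° is +162.2°.
Midpoint longitude = +99.8° + (+162.2°)/2 = +99.8° + 81.1° = +180.9°.
Normalise into (−180°, 180°]: -179.1°.
(The naïve average (+99.8 + -98.0)/2 = 0.9° is on the wrong side of the globe.)

179.1°W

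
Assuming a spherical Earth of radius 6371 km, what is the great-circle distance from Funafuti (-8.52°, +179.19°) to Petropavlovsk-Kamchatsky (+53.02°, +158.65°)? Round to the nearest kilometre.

Δλ = 158.65 − 179.19 = -20.54°.
Δφ = 53.02 − -8.52 = 61.54°.
a = sin²(Δφ/2) + cos φ₁ · cos φ₂ · sin²(Δλ/2) = 0.280637.
c = 2·atan2(√a, √(1−a)) = 1.11662 rad → d = 6371·c ≈ 7113.96 km.

7114 km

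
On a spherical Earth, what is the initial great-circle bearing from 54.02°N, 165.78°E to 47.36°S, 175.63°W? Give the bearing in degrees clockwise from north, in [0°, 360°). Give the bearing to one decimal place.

167.2°

Δλ = -175.63 − 165.78 = -341.41°; wrapped into (−180°, 180°]: 18.59°.
θ = atan2( sin Δλ · cos φ₂ , cos φ₁ · sin φ₂ − sin φ₁ · cos φ₂ · cos Δλ )
  = atan2(0.21595, -0.95174) = 167.216° → normalised to [0°, 360°): 167.216°.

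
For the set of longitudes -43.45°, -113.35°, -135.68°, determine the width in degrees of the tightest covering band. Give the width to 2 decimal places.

Sort the longitudes: -135.68°, -113.35°, -43.45°.
Eastward gaps between consecutive values (wrapping around): 22.33°, 69.90°, 267.77°.
Largest gap = 267.77° ⇒ minimal covering band is its complement: 360° − 267.77° = 92.23°.
Band runs from -135.68° eastward to -43.45°.

92.23°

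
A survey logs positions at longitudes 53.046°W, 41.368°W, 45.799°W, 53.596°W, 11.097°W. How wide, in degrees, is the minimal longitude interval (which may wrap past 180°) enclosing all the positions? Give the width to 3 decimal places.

Sort the longitudes: -53.596°, -53.046°, -45.799°, -41.368°, -11.097°.
Eastward gaps between consecutive values (wrapping around): 0.550°, 7.247°, 4.431°, 30.271°, 317.501°.
Largest gap = 317.501° ⇒ minimal covering band is its complement: 360° − 317.501° = 42.499°.
Band runs from -53.596° eastward to -11.097°.

42.499°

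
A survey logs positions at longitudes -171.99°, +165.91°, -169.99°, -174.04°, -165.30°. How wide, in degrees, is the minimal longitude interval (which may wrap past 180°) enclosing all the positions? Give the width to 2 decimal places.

Sort the longitudes: -174.04°, -171.99°, -169.99°, -165.30°, +165.91°.
Eastward gaps between consecutive values (wrapping around): 2.05°, 2.00°, 4.69°, 331.21°, 20.05°.
Largest gap = 331.21° ⇒ minimal covering band is its complement: 360° − 331.21° = 28.79°.
Band runs from +165.91° eastward to -165.30°, crossing the antimeridian.

28.79°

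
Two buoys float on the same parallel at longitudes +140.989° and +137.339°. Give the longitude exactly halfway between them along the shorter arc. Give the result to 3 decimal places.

Signed shortest Δλ from +140.989° to +137.339° is -3.650°.
Midpoint longitude = +140.989° + (-3.650°)/2 = +140.989° − 1.825° = +139.164°.

+139.164°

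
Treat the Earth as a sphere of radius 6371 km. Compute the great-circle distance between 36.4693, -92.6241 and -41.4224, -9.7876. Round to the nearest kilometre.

Δλ = -9.7876 − -92.6241 = 82.8365°.
Δφ = -41.4224 − 36.4693 = -77.8917°.
a = sin²(Δφ/2) + cos φ₁ · cos φ₂ · sin²(Δλ/2) = 0.659028.
c = 2·atan2(√a, √(1−a)) = 1.89447 rad → d = 6371·c ≈ 12069.70 km.

12070 km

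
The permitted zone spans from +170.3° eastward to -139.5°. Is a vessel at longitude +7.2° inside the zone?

No

Band width going east from +170.3° to -139.5°: ((-139.5 − 170.3) mod 360) = 50.2°.
Offset of +7.2° east of the west edge: ((7.2 − 170.3) mod 360) = 196.9°.
196.9° > 50.2° ⇒ outside.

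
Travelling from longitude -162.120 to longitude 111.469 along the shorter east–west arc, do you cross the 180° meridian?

Naïve |111.469 − -162.120| = 273.589° > 180°, so the shorter arc goes the other way round — across 180°.
Signed shortest Δλ = ((111.469 − -162.120 + 180) mod 360) − 180 = -86.411°.
Going west by 86.411° from -162.120° passes through 180° before reaching +111.469°.

Yes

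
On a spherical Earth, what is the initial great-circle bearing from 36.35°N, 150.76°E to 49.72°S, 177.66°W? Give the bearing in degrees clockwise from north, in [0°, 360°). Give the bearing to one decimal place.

Δλ = -177.66 − 150.76 = -328.42°; wrapped into (−180°, 180°]: 31.58°.
θ = atan2( sin Δλ · cos φ₂ , cos φ₁ · sin φ₂ − sin φ₁ · cos φ₂ · cos Δλ )
  = atan2(0.33858, -0.94090) = 160.209° → normalised to [0°, 360°): 160.209°.

160.2°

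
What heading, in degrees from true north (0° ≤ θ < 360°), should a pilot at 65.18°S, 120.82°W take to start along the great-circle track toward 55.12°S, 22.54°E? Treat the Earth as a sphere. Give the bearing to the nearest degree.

156°

Δλ = 22.54 − -120.82 = 143.36°.
θ = atan2( sin Δλ · cos φ₂ , cos φ₁ · sin φ₂ − sin φ₁ · cos φ₂ · cos Δλ )
  = atan2(0.34128, -0.76083) = 155.841° → normalised to [0°, 360°): 155.841°.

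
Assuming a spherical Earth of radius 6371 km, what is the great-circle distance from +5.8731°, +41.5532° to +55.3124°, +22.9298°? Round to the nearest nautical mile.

Δλ = 22.9298 − 41.5532 = -18.6234°.
Δφ = 55.3124 − 5.8731 = 49.4393°.
a = sin²(Δφ/2) + cos φ₁ · cos φ₂ · sin²(Δλ/2) = 0.189695.
c = 2·atan2(√a, √(1−a)) = 0.90128 rad → d = 6371·c ≈ 5742.03 km ≈ 3100.45 nmi.

3100 nmi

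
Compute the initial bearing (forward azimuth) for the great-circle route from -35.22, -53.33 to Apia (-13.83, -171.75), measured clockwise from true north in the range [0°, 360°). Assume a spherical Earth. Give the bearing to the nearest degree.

Δλ = -171.75 − -53.33 = -118.42°.
θ = atan2( sin Δλ · cos φ₂ , cos φ₁ · sin φ₂ − sin φ₁ · cos φ₂ · cos Δλ )
  = atan2(-0.85399, -0.46180) = -118.403° → normalised to [0°, 360°): 241.597°.

242°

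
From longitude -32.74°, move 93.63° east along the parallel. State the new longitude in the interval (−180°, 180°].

Start at -32.74°; shift +93.63° → +60.89°.
+60.89° already lies in (−180°, 180°].

+60.89°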